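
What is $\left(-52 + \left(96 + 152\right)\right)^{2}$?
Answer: $38416$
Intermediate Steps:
$\left(-52 + \left(96 + 152\right)\right)^{2} = \left(-52 + 248\right)^{2} = 196^{2} = 38416$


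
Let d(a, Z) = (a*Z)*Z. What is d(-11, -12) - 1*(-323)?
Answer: -1261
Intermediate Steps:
d(a, Z) = a*Z**2 (d(a, Z) = (Z*a)*Z = a*Z**2)
d(-11, -12) - 1*(-323) = -11*(-12)**2 - 1*(-323) = -11*144 + 323 = -1584 + 323 = -1261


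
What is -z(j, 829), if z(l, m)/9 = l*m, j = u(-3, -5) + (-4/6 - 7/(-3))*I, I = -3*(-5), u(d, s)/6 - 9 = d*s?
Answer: -1260909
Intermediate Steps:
u(d, s) = 54 + 6*d*s (u(d, s) = 54 + 6*(d*s) = 54 + 6*d*s)
I = 15
j = 169 (j = (54 + 6*(-3)*(-5)) + (-4/6 - 7/(-3))*15 = (54 + 90) + (-4*1/6 - 7*(-1/3))*15 = 144 + (-2/3 + 7/3)*15 = 144 + (5/3)*15 = 144 + 25 = 169)
z(l, m) = 9*l*m (z(l, m) = 9*(l*m) = 9*l*m)
-z(j, 829) = -9*169*829 = -1*1260909 = -1260909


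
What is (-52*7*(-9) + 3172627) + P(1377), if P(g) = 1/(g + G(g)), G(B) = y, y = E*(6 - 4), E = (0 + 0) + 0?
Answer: 4373218432/1377 ≈ 3.1759e+6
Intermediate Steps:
E = 0 (E = 0 + 0 = 0)
y = 0 (y = 0*(6 - 4) = 0*2 = 0)
G(B) = 0
P(g) = 1/g (P(g) = 1/(g + 0) = 1/g)
(-52*7*(-9) + 3172627) + P(1377) = (-52*7*(-9) + 3172627) + 1/1377 = (-364*(-9) + 3172627) + 1/1377 = (3276 + 3172627) + 1/1377 = 3175903 + 1/1377 = 4373218432/1377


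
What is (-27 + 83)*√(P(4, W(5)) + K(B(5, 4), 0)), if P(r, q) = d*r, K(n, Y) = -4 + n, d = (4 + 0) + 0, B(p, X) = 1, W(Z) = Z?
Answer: 56*√13 ≈ 201.91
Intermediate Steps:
d = 4 (d = 4 + 0 = 4)
P(r, q) = 4*r
(-27 + 83)*√(P(4, W(5)) + K(B(5, 4), 0)) = (-27 + 83)*√(4*4 + (-4 + 1)) = 56*√(16 - 3) = 56*√13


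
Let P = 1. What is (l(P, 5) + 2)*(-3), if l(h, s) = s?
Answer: -21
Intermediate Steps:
(l(P, 5) + 2)*(-3) = (5 + 2)*(-3) = 7*(-3) = -21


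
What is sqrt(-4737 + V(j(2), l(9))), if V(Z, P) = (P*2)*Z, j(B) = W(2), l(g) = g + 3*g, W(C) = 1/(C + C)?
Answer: 11*I*sqrt(39) ≈ 68.695*I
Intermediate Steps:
W(C) = 1/(2*C)
l(g) = 4*g
j(B) = 1/4 (j(B) = (1/2)/2 = (1/2)*(1/2) = 1/4)
V(Z, P) = 2*P*Z (V(Z, P) = (2*P)*Z = 2*P*Z)
sqrt(-4737 + V(j(2), l(9))) = sqrt(-4737 + 2*(4*9)*(1/4)) = sqrt(-4737 + 2*36*(1/4)) = sqrt(-4737 + 18) = sqrt(-4719) = 11*I*sqrt(39)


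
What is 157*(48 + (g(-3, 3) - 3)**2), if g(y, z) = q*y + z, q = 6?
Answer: 58404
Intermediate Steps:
g(y, z) = z + 6*y (g(y, z) = 6*y + z = z + 6*y)
157*(48 + (g(-3, 3) - 3)**2) = 157*(48 + ((3 + 6*(-3)) - 3)**2) = 157*(48 + ((3 - 18) - 3)**2) = 157*(48 + (-15 - 3)**2) = 157*(48 + (-18)**2) = 157*(48 + 324) = 157*372 = 58404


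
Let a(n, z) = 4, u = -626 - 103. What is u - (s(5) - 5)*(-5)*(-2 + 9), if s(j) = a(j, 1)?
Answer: -764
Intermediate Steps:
u = -729
s(j) = 4
u - (s(5) - 5)*(-5)*(-2 + 9) = -729 - (4 - 5)*(-5)*(-2 + 9) = -729 - (-1*(-5))*7 = -729 - 5*7 = -729 - 1*35 = -729 - 35 = -764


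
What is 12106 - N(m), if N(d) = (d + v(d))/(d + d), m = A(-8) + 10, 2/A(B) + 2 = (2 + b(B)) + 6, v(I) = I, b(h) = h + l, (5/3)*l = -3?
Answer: 12105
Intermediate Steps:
l = -9/5 (l = (3/5)*(-3) = -9/5 ≈ -1.8000)
b(h) = -9/5 + h (b(h) = h - 9/5 = -9/5 + h)
A(B) = 2/(21/5 + B) (A(B) = 2/(-2 + ((2 + (-9/5 + B)) + 6)) = 2/(-2 + ((1/5 + B) + 6)) = 2/(-2 + (31/5 + B)) = 2/(21/5 + B))
m = 180/19 (m = 10/(21 + 5*(-8)) + 10 = 10/(21 - 40) + 10 = 10/(-19) + 10 = 10*(-1/19) + 10 = -10/19 + 10 = 180/19 ≈ 9.4737)
N(d) = 1 (N(d) = (d + d)/(d + d) = (2*d)/((2*d)) = (2*d)*(1/(2*d)) = 1)
12106 - N(m) = 12106 - 1*1 = 12106 - 1 = 12105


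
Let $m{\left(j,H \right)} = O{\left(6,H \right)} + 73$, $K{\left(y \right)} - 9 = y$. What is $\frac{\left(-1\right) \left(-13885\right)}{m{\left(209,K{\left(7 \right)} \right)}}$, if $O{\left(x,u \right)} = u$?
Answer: $\frac{13885}{89} \approx 156.01$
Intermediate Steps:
$K{\left(y \right)} = 9 + y$
$m{\left(j,H \right)} = 73 + H$ ($m{\left(j,H \right)} = H + 73 = 73 + H$)
$\frac{\left(-1\right) \left(-13885\right)}{m{\left(209,K{\left(7 \right)} \right)}} = \frac{\left(-1\right) \left(-13885\right)}{73 + \left(9 + 7\right)} = \frac{13885}{73 + 16} = \frac{13885}{89}$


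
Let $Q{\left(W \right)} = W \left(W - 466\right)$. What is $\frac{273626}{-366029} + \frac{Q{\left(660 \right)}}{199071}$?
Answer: $- \frac{2534882762}{24288586353} \approx -0.10437$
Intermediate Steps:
$Q{\left(W \right)} = W \left(-466 + W\right)$
$\frac{273626}{-366029} + \frac{Q{\left(660 \right)}}{199071} = \frac{273626}{-366029} + \frac{660 \left(-466 + 660\right)}{199071} = 273626 \left(- \frac{1}{366029}\right) + 660 \cdot 194 \cdot \frac{1}{199071} = - \frac{273626}{366029} + 128040 \cdot \frac{1}{199071} = - \frac{273626}{366029} + \frac{42680}{66357} = - \frac{2534882762}{24288586353}$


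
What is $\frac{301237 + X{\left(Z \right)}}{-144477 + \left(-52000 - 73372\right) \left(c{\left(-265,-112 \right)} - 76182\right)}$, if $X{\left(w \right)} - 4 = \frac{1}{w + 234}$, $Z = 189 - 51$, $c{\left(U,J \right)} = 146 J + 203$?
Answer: $\frac{112061653}{4306114887660} \approx 2.6024 \cdot 10^{-5}$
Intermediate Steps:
$c{\left(U,J \right)} = 203 + 146 J$
$Z = 138$
$X{\left(w \right)} = 4 + \frac{1}{234 + w}$ ($X{\left(w \right)} = 4 + \frac{1}{w + 234} = 4 + \frac{1}{234 + w}$)
$\frac{301237 + X{\left(Z \right)}}{-144477 + \left(-52000 - 73372\right) \left(c{\left(-265,-112 \right)} - 76182\right)} = \frac{301237 + \frac{937 + 4 \cdot 138}{234 + 138}}{-144477 + \left(-52000 - 73372\right) \left(\left(203 + 146 \left(-112\right)\right) - 76182\right)} = \frac{301237 + \frac{937 + 552}{372}}{-144477 - 125372 \left(\left(203 - 16352\right) - 76182\right)} = \frac{301237 + \frac{1}{372} \cdot 1489}{-144477 - 125372 \left(-16149 - 76182\right)} = \frac{301237 + \frac{1489}{372}}{-144477 - -11575722132} = \frac{112061653}{372 \left(-144477 + 11575722132\right)} = \frac{112061653}{372 \cdot 11575577655} = \frac{112061653}{372} \cdot \frac{1}{11575577655} = \frac{112061653}{4306114887660}$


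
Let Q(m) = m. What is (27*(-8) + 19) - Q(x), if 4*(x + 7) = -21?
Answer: -739/4 ≈ -184.75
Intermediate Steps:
x = -49/4 (x = -7 + (¼)*(-21) = -7 - 21/4 = -49/4 ≈ -12.250)
(27*(-8) + 19) - Q(x) = (27*(-8) + 19) - 1*(-49/4) = (-216 + 19) + 49/4 = -197 + 49/4 = -739/4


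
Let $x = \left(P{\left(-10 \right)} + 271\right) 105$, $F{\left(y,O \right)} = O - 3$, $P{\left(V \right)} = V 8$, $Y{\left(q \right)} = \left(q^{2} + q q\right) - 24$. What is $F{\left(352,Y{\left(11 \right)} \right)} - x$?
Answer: $-19840$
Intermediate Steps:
$Y{\left(q \right)} = -24 + 2 q^{2}$ ($Y{\left(q \right)} = \left(q^{2} + q^{2}\right) - 24 = 2 q^{2} - 24 = -24 + 2 q^{2}$)
$P{\left(V \right)} = 8 V$
$F{\left(y,O \right)} = -3 + O$
$x = 20055$ ($x = \left(8 \left(-10\right) + 271\right) 105 = \left(-80 + 271\right) 105 = 191 \cdot 105 = 20055$)
$F{\left(352,Y{\left(11 \right)} \right)} - x = \left(-3 - \left(24 - 2 \cdot 11^{2}\right)\right) - 20055 = \left(-3 + \left(-24 + 2 \cdot 121\right)\right) - 20055 = \left(-3 + \left(-24 + 242\right)\right) - 20055 = \left(-3 + 218\right) - 20055 = 215 - 20055 = -19840$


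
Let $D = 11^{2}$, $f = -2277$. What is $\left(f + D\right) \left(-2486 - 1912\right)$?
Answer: $9482088$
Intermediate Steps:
$D = 121$
$\left(f + D\right) \left(-2486 - 1912\right) = \left(-2277 + 121\right) \left(-2486 - 1912\right) = \left(-2156\right) \left(-4398\right) = 9482088$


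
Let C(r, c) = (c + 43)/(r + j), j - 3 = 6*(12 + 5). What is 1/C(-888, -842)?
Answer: 783/799 ≈ 0.97997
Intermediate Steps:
j = 105 (j = 3 + 6*(12 + 5) = 3 + 6*17 = 3 + 102 = 105)
C(r, c) = (43 + c)/(105 + r) (C(r, c) = (c + 43)/(r + 105) = (43 + c)/(105 + r))
1/C(-888, -842) = 1/((43 - 842)/(105 - 888)) = 1/(-799/(-783)) = 1/(-1/783*(-799)) = 1/(799/783) = 783/799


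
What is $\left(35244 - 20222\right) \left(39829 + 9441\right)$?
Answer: $740133940$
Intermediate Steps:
$\left(35244 - 20222\right) \left(39829 + 9441\right) = 15022 \cdot 49270 = 740133940$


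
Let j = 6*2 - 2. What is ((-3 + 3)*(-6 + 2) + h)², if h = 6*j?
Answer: 3600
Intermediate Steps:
j = 10 (j = 12 - 2 = 10)
h = 60 (h = 6*10 = 60)
((-3 + 3)*(-6 + 2) + h)² = ((-3 + 3)*(-6 + 2) + 60)² = (0*(-4) + 60)² = (0 + 60)² = 60² = 3600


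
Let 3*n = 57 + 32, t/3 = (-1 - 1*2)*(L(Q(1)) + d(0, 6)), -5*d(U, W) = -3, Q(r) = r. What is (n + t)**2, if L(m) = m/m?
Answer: 52441/225 ≈ 233.07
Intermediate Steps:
d(U, W) = 3/5 (d(U, W) = -1/5*(-3) = 3/5)
L(m) = 1
t = -72/5 (t = 3*((-1 - 1*2)*(1 + 3/5)) = 3*((-1 - 2)*(8/5)) = 3*(-3*8/5) = 3*(-24/5) = -72/5 ≈ -14.400)
n = 89/3 (n = (57 + 32)/3 = (1/3)*89 = 89/3 ≈ 29.667)
(n + t)**2 = (89/3 - 72/5)**2 = (229/15)**2 = 52441/225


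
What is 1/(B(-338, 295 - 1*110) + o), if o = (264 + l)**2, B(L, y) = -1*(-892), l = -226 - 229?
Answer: 1/37373 ≈ 2.6757e-5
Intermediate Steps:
l = -455
B(L, y) = 892
o = 36481 (o = (264 - 455)**2 = (-191)**2 = 36481)
1/(B(-338, 295 - 1*110) + o) = 1/(892 + 36481) = 1/37373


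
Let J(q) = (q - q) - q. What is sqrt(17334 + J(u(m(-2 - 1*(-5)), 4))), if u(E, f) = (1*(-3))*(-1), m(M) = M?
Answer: sqrt(17331) ≈ 131.65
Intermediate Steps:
u(E, f) = 3 (u(E, f) = -3*(-1) = 3)
J(q) = -q (J(q) = 0 - q = -q)
sqrt(17334 + J(u(m(-2 - 1*(-5)), 4))) = sqrt(17334 - 1*3) = sqrt(17334 - 3) = sqrt(17331)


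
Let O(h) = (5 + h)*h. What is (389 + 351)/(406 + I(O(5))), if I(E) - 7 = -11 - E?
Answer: 185/88 ≈ 2.1023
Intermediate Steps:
O(h) = h*(5 + h)
I(E) = -4 - E (I(E) = 7 + (-11 - E) = -4 - E)
(389 + 351)/(406 + I(O(5))) = (389 + 351)/(406 + (-4 - 5*(5 + 5))) = 740/(406 + (-4 - 5*10)) = 740/(406 + (-4 - 1*50)) = 740/(406 + (-4 - 50)) = 740/(406 - 54) = 740/352 = 740*(1/352) = 185/88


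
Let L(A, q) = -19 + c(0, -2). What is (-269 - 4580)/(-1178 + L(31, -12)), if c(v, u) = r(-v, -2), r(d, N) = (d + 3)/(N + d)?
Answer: 9698/2397 ≈ 4.0459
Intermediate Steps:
r(d, N) = (3 + d)/(N + d)
c(v, u) = (3 - v)/(-2 - v)
L(A, q) = -41/2 (L(A, q) = -19 + (-3 + 0)/(2 + 0) = -19 - 3/2 = -41/2)
(-269 - 4580)/(-1178 + L(31, -12)) = (-269 - 4580)/(-1178 - 41/2) = -4849/(-2397/2) = -4849*(-2/2397) = 9698/2397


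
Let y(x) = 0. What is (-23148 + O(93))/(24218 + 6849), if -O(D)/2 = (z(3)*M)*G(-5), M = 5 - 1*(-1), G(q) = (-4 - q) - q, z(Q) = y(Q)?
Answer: -23148/31067 ≈ -0.74510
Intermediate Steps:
z(Q) = 0
G(q) = -4 - 2*q
M = 6 (M = 5 + 1 = 6)
O(D) = 0 (O(D) = -2*0*6*(-4 - 2*(-5)) = -0*(-4 + 10) = -0*6 = -2*0 = 0)
(-23148 + O(93))/(24218 + 6849) = (-23148 + 0)/(24218 + 6849) = -23148/31067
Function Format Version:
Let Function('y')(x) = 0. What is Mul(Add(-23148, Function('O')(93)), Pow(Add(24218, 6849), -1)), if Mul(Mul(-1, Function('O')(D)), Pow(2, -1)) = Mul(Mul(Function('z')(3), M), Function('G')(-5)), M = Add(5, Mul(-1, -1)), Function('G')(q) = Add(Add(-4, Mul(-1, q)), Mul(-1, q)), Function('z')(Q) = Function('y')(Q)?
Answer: Rational(-23148, 31067) ≈ -0.74510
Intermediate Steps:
Function('z')(Q) = 0
Function('G')(q) = Add(-4, Mul(-2, q))
M = 6 (M = Add(5, 1) = 6)
Function('O')(D) = 0 (Function('O')(D) = Mul(-2, Mul(Mul(0, 6), Add(-4, Mul(-2, -5)))) = Mul(-2, Mul(0, Add(-4, 10))) = Mul(-2, Mul(0, 6)) = Mul(-2, 0) = 0)
Mul(Add(-23148, Function('O')(93)), Pow(Add(24218, 6849), -1)) = Mul(Add(-23148, 0), Pow(Add(24218, 6849), -1)) = Mul(-23148, Pow(31067, -1)) = Mul(-23148, Rational(1, 31067)) = Rational(-23148, 31067)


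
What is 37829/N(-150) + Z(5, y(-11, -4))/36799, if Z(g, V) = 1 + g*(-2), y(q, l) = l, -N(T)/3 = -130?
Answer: 1392065861/14351610 ≈ 96.997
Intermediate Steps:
N(T) = 390 (N(T) = -3*(-130) = 390)
Z(g, V) = 1 - 2*g
37829/N(-150) + Z(5, y(-11, -4))/36799 = 37829/390 + (1 - 2*5)/36799 = 37829*(1/390) + (1 - 10)*(1/36799) = 37829/390 - 9*1/36799 = 37829/390 - 9/36799 = 1392065861/14351610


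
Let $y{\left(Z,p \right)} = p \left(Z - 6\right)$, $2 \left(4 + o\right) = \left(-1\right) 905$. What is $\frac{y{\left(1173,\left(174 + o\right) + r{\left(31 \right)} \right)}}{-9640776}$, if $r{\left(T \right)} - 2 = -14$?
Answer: $\frac{229121}{6427184} \approx 0.035649$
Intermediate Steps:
$o = - \frac{913}{2}$ ($o = -4 + \frac{\left(-1\right) 905}{2} = -4 + \frac{1}{2} \left(-905\right) = -4 - \frac{905}{2} = - \frac{913}{2} \approx -456.5$)
$r{\left(T \right)} = -12$ ($r{\left(T \right)} = 2 - 14 = -12$)
$y{\left(Z,p \right)} = p \left(-6 + Z\right)$
$\frac{y{\left(1173,\left(174 + o\right) + r{\left(31 \right)} \right)}}{-9640776} = \frac{\left(\left(174 - \frac{913}{2}\right) - 12\right) \left(-6 + 1173\right)}{-9640776} = \left(- \frac{565}{2} - 12\right) 1167 \left(- \frac{1}{9640776}\right) = \left(- \frac{589}{2}\right) 1167 \left(- \frac{1}{9640776}\right) = \left(- \frac{687363}{2}\right) \left(- \frac{1}{9640776}\right) = \frac{229121}{6427184}$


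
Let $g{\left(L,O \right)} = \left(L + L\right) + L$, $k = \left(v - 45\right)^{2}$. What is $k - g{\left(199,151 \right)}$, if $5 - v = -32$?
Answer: $-533$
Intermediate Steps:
$v = 37$ ($v = 5 - -32 = 5 + 32 = 37$)
$k = 64$ ($k = \left(37 - 45\right)^{2} = \left(-8\right)^{2} = 64$)
$g{\left(L,O \right)} = 3 L$ ($g{\left(L,O \right)} = 2 L + L = 3 L$)
$k - g{\left(199,151 \right)} = 64 - 3 \cdot 199 = 64 - 597 = -533$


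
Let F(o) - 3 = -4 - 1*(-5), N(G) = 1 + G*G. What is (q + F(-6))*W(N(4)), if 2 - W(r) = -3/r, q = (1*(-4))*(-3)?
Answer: 592/17 ≈ 34.824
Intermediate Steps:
N(G) = 1 + G²
F(o) = 4 (F(o) = 3 + (-4 - 1*(-5)) = 3 + (-4 + 5) = 3 + 1 = 4)
q = 12 (q = -4*(-3) = 12)
W(r) = 2 + 3/r (W(r) = 2 - (-3)/r = 2 + 3/r)
(q + F(-6))*W(N(4)) = (12 + 4)*(2 + 3/(1 + 4²)) = 16*(2 + 3/(1 + 16)) = 16*(2 + 3/17) = 16*(37/17) = 592/17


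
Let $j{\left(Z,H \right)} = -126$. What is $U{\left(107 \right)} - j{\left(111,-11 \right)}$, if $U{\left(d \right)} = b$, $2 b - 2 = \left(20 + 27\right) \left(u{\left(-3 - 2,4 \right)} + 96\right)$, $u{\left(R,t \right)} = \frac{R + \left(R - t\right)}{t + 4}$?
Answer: $\frac{18735}{8} \approx 2341.9$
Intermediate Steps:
$u{\left(R,t \right)} = \frac{- t + 2 R}{4 + t}$
$b = \frac{17727}{8}$ ($b = 1 + \frac{\left(20 + 27\right) \left(\frac{\left(-1\right) 4 + 2 \left(-3 - 2\right)}{4 + 4} + 96\right)}{2} = 1 + \frac{47 \left(\frac{-4 + 2 \left(-3 - 2\right)}{8} + 96\right)}{2} = 1 + \frac{47 \left(\frac{-4 + 2 \left(-5\right)}{8} + 96\right)}{2} = 1 + \frac{47 \left(\frac{-4 - 10}{8} + 96\right)}{2} = 1 + \frac{47 \left(\frac{1}{8} \left(-14\right) + 96\right)}{2} = 1 + \frac{47 \left(- \frac{7}{4} + 96\right)}{2} = 1 + \frac{47 \cdot \frac{377}{4}}{2} = 1 + \frac{1}{2} \cdot \frac{17719}{4} = 1 + \frac{17719}{8} = \frac{17727}{8} \approx 2215.9$)
$U{\left(d \right)} = \frac{17727}{8}$
$U{\left(107 \right)} - j{\left(111,-11 \right)} = \frac{17727}{8} - -126 = \frac{17727}{8} + 126 = \frac{18735}{8}$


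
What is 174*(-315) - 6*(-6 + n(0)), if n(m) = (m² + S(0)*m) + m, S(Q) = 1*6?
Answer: -54774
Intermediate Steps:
S(Q) = 6
n(m) = m² + 7*m (n(m) = (m² + 6*m) + m = m² + 7*m)
174*(-315) - 6*(-6 + n(0)) = 174*(-315) - 6*(-6 + 0*(7 + 0)) = -54810 - 6*(-6 + 0*7) = -54810 - 6*(-6 + 0) = -54810 - 6*(-6) = -54810 + 36 = -54774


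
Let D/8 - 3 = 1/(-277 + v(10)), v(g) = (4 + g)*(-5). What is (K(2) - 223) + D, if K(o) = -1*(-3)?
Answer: -68020/347 ≈ -196.02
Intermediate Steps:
K(o) = 3
v(g) = -20 - 5*g
D = 8320/347 (D = 24 + 8/(-277 + (-20 - 5*10)) = 24 + 8/(-277 + (-20 - 50)) = 24 + 8/(-277 - 70) = 24 + 8/(-347) = 24 + 8*(-1/347) = 24 - 8/347 = 8320/347 ≈ 23.977)
(K(2) - 223) + D = (3 - 223) + 8320/347 = -220 + 8320/347 = -68020/347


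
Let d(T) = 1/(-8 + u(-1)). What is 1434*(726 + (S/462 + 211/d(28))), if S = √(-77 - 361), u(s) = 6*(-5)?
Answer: -10456728 + 239*I*√438/77 ≈ -1.0457e+7 + 64.96*I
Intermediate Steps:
u(s) = -30
d(T) = -1/38 (d(T) = 1/(-8 - 30) = 1/(-38) = -1/38)
S = I*√438 (S = √(-438) = I*√438 ≈ 20.928*I)
1434*(726 + (S/462 + 211/d(28))) = 1434*(726 + ((I*√438)/462 + 211/(-1/38))) = 1434*(726 + ((I*√438)*(1/462) + 211*(-38))) = 1434*(726 + (I*√438/462 - 8018)) = 1434*(726 + (-8018 + I*√438/462)) = 1434*(-7292 + I*√438/462) = -10456728 + 239*I*√438/77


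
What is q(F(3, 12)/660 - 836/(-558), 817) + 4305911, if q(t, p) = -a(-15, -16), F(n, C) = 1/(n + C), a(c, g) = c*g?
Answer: 4305671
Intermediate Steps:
F(n, C) = 1/(C + n)
q(t, p) = -240 (q(t, p) = -(-15)*(-16) = -1*240 = -240)
q(F(3, 12)/660 - 836/(-558), 817) + 4305911 = -240 + 4305911 = 4305671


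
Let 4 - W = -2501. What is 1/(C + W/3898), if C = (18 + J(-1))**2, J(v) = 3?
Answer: 3898/1721523 ≈ 0.0022643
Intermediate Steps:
W = 2505 (W = 4 - 1*(-2501) = 4 + 2501 = 2505)
C = 441 (C = (18 + 3)**2 = 21**2 = 441)
1/(C + W/3898) = 1/(441 + 2505/3898) = 1/(1721523/3898) = 3898/1721523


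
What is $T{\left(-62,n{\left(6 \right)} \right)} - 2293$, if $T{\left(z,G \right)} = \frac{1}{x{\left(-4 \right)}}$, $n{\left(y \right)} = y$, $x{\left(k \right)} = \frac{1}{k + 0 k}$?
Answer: $-2297$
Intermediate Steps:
$x{\left(k \right)} = \frac{1}{k}$ ($x{\left(k \right)} = \frac{1}{k + 0} = \frac{1}{k}$)
$T{\left(z,G \right)} = -4$ ($T{\left(z,G \right)} = \frac{1}{\frac{1}{-4}} = \frac{1}{- \frac{1}{4}} = -4$)
$T{\left(-62,n{\left(6 \right)} \right)} - 2293 = -4 - 2293 = -2297$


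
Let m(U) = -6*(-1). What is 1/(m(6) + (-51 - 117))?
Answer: -1/162 ≈ -0.0061728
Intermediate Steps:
m(U) = 6
1/(m(6) + (-51 - 117)) = 1/(6 + (-51 - 117)) = 1/(6 - 168) = 1/(-162) = -1/162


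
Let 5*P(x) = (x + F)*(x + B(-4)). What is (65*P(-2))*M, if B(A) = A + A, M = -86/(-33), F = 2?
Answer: 0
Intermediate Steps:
M = 86/33 (M = -86*(-1/33) = 86/33 ≈ 2.6061)
B(A) = 2*A
P(x) = (-8 + x)*(2 + x)/5 (P(x) = ((x + 2)*(x + 2*(-4)))/5 = ((2 + x)*(x - 8))/5 = ((2 + x)*(-8 + x))/5 = ((-8 + x)*(2 + x))/5 = (-8 + x)*(2 + x)/5)
(65*P(-2))*M = (65*(-16/5 - 6/5*(-2) + (⅕)*(-2)²))*(86/33) = (65*(-16/5 + 12/5 + (⅕)*4))*(86/33) = (65*(-16/5 + 12/5 + ⅘))*(86/33) = (65*0)*(86/33) = 0*(86/33) = 0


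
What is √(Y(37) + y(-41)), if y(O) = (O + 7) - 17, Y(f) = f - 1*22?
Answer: 6*I ≈ 6.0*I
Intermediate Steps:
Y(f) = -22 + f (Y(f) = f - 22 = -22 + f)
y(O) = -10 + O (y(O) = (7 + O) - 17 = -10 + O)
√(Y(37) + y(-41)) = √((-22 + 37) + (-10 - 41)) = √(15 - 51) = √(-36) = 6*I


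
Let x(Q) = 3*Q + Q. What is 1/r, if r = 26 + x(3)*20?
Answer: 1/266 ≈ 0.0037594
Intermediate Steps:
x(Q) = 4*Q
r = 266 (r = 26 + (4*3)*20 = 26 + 12*20 = 26 + 240 = 266)
1/r = 1/266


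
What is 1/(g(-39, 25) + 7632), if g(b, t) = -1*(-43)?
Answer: 1/7675 ≈ 0.00013029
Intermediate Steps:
g(b, t) = 43
1/(g(-39, 25) + 7632) = 1/(43 + 7632) = 1/7675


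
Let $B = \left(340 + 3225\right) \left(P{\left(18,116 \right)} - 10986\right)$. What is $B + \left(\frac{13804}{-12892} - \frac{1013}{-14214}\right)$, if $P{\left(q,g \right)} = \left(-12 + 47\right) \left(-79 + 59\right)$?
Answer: $- \frac{1908543413223595}{45811722} \approx -4.1661 \cdot 10^{7}$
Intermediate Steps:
$P{\left(q,g \right)} = -700$ ($P{\left(q,g \right)} = 35 \left(-20\right) = -700$)
$B = -41660590$ ($B = \left(340 + 3225\right) \left(-700 - 10986\right) = 3565 \left(-11686\right) = -41660590$)
$B + \left(\frac{13804}{-12892} - \frac{1013}{-14214}\right) = -41660590 + \left(\frac{13804}{-12892} - \frac{1013}{-14214}\right) = -41660590 + \left(13804 \left(- \frac{1}{12892}\right) - - \frac{1013}{14214}\right) = -41660590 + \left(- \frac{3451}{3223} + \frac{1013}{14214}\right) = -41660590 - \frac{45787615}{45811722} = - \frac{1908543413223595}{45811722}$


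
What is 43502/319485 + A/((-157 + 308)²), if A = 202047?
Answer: 65542874897/7284577485 ≈ 8.9975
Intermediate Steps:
43502/319485 + A/((-157 + 308)²) = 43502/319485 + 202047/((-157 + 308)²) = 43502*(1/319485) + 202047/(151²) = 43502/319485 + 202047/22801 = 65542874897/7284577485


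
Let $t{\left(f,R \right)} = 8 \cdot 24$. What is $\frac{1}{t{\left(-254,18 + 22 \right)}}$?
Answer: $\frac{1}{192} \approx 0.0052083$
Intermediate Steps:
$t{\left(f,R \right)} = 192$
$\frac{1}{t{\left(-254,18 + 22 \right)}} = \frac{1}{192}$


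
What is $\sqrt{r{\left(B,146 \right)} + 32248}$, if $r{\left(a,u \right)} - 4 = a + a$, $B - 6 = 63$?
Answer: $\sqrt{32390} \approx 179.97$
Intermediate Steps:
$B = 69$ ($B = 6 + 63 = 69$)
$r{\left(a,u \right)} = 4 + 2 a$ ($r{\left(a,u \right)} = 4 + \left(a + a\right) = 4 + 2 a$)
$\sqrt{r{\left(B,146 \right)} + 32248} = \sqrt{\left(4 + 2 \cdot 69\right) + 32248} = \sqrt{\left(4 + 138\right) + 32248} = \sqrt{142 + 32248} = \sqrt{32390}$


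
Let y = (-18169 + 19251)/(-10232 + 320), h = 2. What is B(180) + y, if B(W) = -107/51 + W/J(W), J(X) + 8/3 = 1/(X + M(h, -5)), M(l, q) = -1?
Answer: -2803178863/40132036 ≈ -69.849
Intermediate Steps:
J(X) = -8/3 + 1/(-1 + X) (J(X) = -8/3 + 1/(X - 1) = -8/3 + 1/(-1 + X))
y = -541/4956 (y = 1082/(-9912) = 1082*(-1/9912) = -541/4956 ≈ -0.10916)
B(W) = -107/51 + 3*W*(-1 + W)/(11 - 8*W) (B(W) = -107/51 + W/(((11 - 8*W)/(3*(-1 + W)))) = -107*1/51 + W*(3*(-1 + W)/(11 - 8*W)) = -107/51 + 3*W*(-1 + W)/(11 - 8*W))
B(180) + y = (1177 - 703*180 - 153*180**2)/(51*(-11 + 8*180)) - 541/4956 = (1177 - 126540 - 153*32400)/(51*(-11 + 1440)) - 541/4956 = (1/51)*(1177 - 126540 - 4957200)/1429 - 541/4956 = (1/51)*(1/1429)*(-5082563) - 541/4956 = -5082563/72879 - 541/4956 = -2803178863/40132036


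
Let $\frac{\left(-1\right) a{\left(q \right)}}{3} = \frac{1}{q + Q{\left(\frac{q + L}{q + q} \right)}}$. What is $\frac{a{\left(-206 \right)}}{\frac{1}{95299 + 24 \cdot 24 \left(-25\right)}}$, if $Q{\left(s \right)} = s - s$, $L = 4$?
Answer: $\frac{242697}{206} \approx 1178.1$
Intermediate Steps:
$Q{\left(s \right)} = 0$
$a{\left(q \right)} = - \frac{3}{q}$ ($a{\left(q \right)} = - \frac{3}{q + 0} = - \frac{3}{q}$)
$\frac{a{\left(-206 \right)}}{\frac{1}{95299 + 24 \cdot 24 \left(-25\right)}} = \frac{\left(-3\right) \frac{1}{-206}}{\frac{1}{95299 + 24 \cdot 24 \left(-25\right)}} = \frac{\left(-3\right) \left(- \frac{1}{206}\right)}{\frac{1}{95299 + 576 \left(-25\right)}} = \frac{3}{206 \frac{1}{95299 - 14400}} = \frac{3}{206 \cdot \frac{1}{80899}} = \frac{3 \frac{1}{\frac{1}{80899}}}{206} = \frac{3}{206} \cdot 80899 = \frac{242697}{206}$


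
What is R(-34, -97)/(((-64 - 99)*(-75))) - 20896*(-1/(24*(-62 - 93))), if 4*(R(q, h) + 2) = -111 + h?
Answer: -2130454/378975 ≈ -5.6216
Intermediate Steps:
R(q, h) = -119/4 + h/4 (R(q, h) = -2 + (-111 + h)/4 = -2 + (-111/4 + h/4) = -119/4 + h/4)
R(-34, -97)/(((-64 - 99)*(-75))) - 20896*(-1/(24*(-62 - 93))) = (-119/4 + (¼)*(-97))/(((-64 - 99)*(-75))) - 20896*(-1/(24*(-62 - 93))) = (-119/4 - 97/4)/((-163*(-75))) - 20896/((-24*(-155))) = -54/12225 - 20896/3720 = -54*1/12225 - 20896*1/3720 = -18/4075 - 2612/465 = -2130454/378975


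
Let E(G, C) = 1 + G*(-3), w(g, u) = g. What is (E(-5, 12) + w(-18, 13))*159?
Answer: -318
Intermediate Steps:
E(G, C) = 1 - 3*G
(E(-5, 12) + w(-18, 13))*159 = ((1 - 3*(-5)) - 18)*159 = ((1 + 15) - 18)*159 = (16 - 18)*159 = -2*159 = -318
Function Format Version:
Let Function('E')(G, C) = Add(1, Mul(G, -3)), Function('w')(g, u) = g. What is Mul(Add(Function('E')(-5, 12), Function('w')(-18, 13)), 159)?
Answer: -318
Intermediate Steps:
Function('E')(G, C) = Add(1, Mul(-3, G))
Mul(Add(Function('E')(-5, 12), Function('w')(-18, 13)), 159) = Mul(Add(Add(1, Mul(-3, -5)), -18), 159) = Mul(Add(Add(1, 15), -18), 159) = Mul(Add(16, -18), 159) = Mul(-2, 159) = -318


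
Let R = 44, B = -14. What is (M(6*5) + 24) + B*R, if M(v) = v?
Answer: -562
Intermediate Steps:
(M(6*5) + 24) + B*R = (6*5 + 24) - 14*44 = (30 + 24) - 616 = 54 - 616 = -562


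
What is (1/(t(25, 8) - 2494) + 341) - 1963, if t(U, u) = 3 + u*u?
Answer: -3936595/2427 ≈ -1622.0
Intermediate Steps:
t(U, u) = 3 + u²
(1/(t(25, 8) - 2494) + 341) - 1963 = (1/((3 + 8²) - 2494) + 341) - 1963 = (1/((3 + 64) - 2494) + 341) - 1963 = (1/(67 - 2494) + 341) - 1963 = (1/(-2427) + 341) - 1963 = (-1/2427 + 341) - 1963 = 827606/2427 - 1963 = -3936595/2427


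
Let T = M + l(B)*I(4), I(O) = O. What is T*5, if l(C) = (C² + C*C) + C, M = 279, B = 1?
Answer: 1455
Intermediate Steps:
l(C) = C + 2*C² (l(C) = (C² + C²) + C = 2*C² + C = C + 2*C²)
T = 291 (T = 279 + (1*(1 + 2*1))*4 = 279 + (1*(1 + 2))*4 = 279 + (1*3)*4 = 279 + 3*4 = 279 + 12 = 291)
T*5 = 291*5 = 1455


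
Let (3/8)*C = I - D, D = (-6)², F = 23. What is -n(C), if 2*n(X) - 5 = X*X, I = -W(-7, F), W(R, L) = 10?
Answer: -135469/18 ≈ -7526.1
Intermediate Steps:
I = -10 (I = -1*10 = -10)
D = 36
C = -368/3 (C = 8*(-10 - 1*36)/3 = 8*(-10 - 36)/3 = (8/3)*(-46) = -368/3 ≈ -122.67)
n(X) = 5/2 + X²/2 (n(X) = 5/2 + (X*X)/2 = 5/2 + X²/2)
-n(C) = -(5/2 + (-368/3)²/2) = -(5/2 + (½)*(135424/9)) = -(5/2 + 67712/9) = -1*135469/18 = -135469/18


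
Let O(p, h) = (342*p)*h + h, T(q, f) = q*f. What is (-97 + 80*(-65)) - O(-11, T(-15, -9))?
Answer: 502438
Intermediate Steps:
T(q, f) = f*q
O(p, h) = h + 342*h*p (O(p, h) = 342*h*p + h = h + 342*h*p)
(-97 + 80*(-65)) - O(-11, T(-15, -9)) = (-97 + 80*(-65)) - (-9*(-15))*(1 + 342*(-11)) = (-97 - 5200) - 135*(1 - 3762) = -5297 - 135*(-3761) = -5297 - 1*(-507735) = -5297 + 507735 = 502438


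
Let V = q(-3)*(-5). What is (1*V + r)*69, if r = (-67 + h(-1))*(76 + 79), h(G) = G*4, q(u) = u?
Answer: -758310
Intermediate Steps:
h(G) = 4*G
r = -11005 (r = (-67 + 4*(-1))*(76 + 79) = (-67 - 4)*155 = -71*155 = -11005)
V = 15 (V = -3*(-5) = 15)
(1*V + r)*69 = (1*15 - 11005)*69 = (15 - 11005)*69 = -10990*69 = -758310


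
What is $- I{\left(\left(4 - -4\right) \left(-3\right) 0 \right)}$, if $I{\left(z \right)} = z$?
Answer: $0$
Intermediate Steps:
$- I{\left(\left(4 - -4\right) \left(-3\right) 0 \right)} = - \left(4 - -4\right) \left(-3\right) 0 = - \left(4 + 4\right) \left(-3\right) 0 = - 8 \left(-3\right) 0 = - \left(-24\right) 0 = \left(-1\right) 0 = 0$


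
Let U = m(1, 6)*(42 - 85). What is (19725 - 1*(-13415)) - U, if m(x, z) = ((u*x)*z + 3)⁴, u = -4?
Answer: 8395823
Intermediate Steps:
m(x, z) = (3 - 4*x*z)⁴ (m(x, z) = ((-4*x)*z + 3)⁴ = (-4*x*z + 3)⁴ = (3 - 4*x*z)⁴)
U = -8362683 (U = (-3 + 4*1*6)⁴*(42 - 85) = (-3 + 24)⁴*(-43) = 21⁴*(-43) = 194481*(-43) = -8362683)
(19725 - 1*(-13415)) - U = (19725 - 1*(-13415)) - 1*(-8362683) = (19725 + 13415) + 8362683 = 33140 + 8362683 = 8395823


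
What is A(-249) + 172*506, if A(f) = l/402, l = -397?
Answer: 34986467/402 ≈ 87031.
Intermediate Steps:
A(f) = -397/402
A(-249) + 172*506 = -397/402 + 172*506 = -397/402 + 87032 = 34986467/402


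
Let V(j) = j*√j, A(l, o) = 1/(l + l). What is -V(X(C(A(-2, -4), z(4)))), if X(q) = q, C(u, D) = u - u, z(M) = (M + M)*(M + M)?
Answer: 0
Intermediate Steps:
A(l, o) = 1/(2*l)
z(M) = 4*M² (z(M) = (2*M)*(2*M) = 4*M²)
C(u, D) = 0
V(j) = j^(3/2)
-V(X(C(A(-2, -4), z(4)))) = -0^(3/2) = -1*0 = 0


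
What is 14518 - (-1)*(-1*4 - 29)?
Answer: 14485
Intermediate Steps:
14518 - (-1)*(-1*4 - 29) = 14518 - (-1)*(-4 - 29) = 14518 - (-1)*(-33) = 14518 - 1*33 = 14518 - 33 = 14485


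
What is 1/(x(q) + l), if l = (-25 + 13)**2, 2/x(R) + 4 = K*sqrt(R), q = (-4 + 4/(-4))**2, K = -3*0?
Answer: 2/287 ≈ 0.0069686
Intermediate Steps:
K = 0
q = 25 (q = (-4 + 4*(-1/4))**2 = (-4 - 1)**2 = (-5)**2 = 25)
x(R) = -1/2 (x(R) = 2/(-4 + 0*sqrt(R)) = 2/(-4 + 0) = 2/(-4) = 2*(-1/4) = -1/2)
l = 144 (l = (-12)**2 = 144)
1/(x(q) + l) = 1/(-1/2 + 144) = 1/(287/2) = 2/287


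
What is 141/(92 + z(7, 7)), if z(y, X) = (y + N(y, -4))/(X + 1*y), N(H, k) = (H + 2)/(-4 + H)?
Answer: 987/649 ≈ 1.5208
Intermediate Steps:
N(H, k) = (2 + H)/(-4 + H)
z(y, X) = (y + (2 + y)/(-4 + y))/(X + y) (z(y, X) = (y + (2 + y)/(-4 + y))/(X + 1*y) = (y + (2 + y)/(-4 + y))/(X + y))
141/(92 + z(7, 7)) = 141/(92 + (2 + 7 + 7*(-4 + 7))/((-4 + 7)*(7 + 7))) = 141/(92 + (2 + 7 + 7*3)/(3*14)) = 141/(92 + (⅓)*(1/14)*(2 + 7 + 21)) = 141/(92 + (⅓)*(1/14)*30) = 141/(92 + 5/7) = 141/(649/7) = 141*(7/649) = 987/649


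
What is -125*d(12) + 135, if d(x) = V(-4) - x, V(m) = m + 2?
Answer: 1885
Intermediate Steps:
V(m) = 2 + m
d(x) = -2 - x (d(x) = (2 - 4) - x = -2 - x)
-125*d(12) + 135 = -125*(-2 - 1*12) + 135 = -125*(-2 - 12) + 135 = -125*(-14) + 135 = 1750 + 135 = 1885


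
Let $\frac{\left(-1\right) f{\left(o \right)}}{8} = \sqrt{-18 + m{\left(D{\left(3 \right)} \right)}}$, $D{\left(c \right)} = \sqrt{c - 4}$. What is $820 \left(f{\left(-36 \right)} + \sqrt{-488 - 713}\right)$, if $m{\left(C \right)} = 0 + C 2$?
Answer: $- 6560 \sqrt{-18 + 2 i} + 820 i \sqrt{1201} \approx -1543.8 + 542.96 i$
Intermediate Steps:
$D{\left(c \right)} = \sqrt{-4 + c}$
$m{\left(C \right)} = 2 C$ ($m{\left(C \right)} = 0 + 2 C = 2 C$)
$f{\left(o \right)} = - 8 \sqrt{-18 + 2 i}$ ($f{\left(o \right)} = - 8 \sqrt{-18 + 2 \sqrt{-4 + 3}} = - 8 \sqrt{-18 + 2 \sqrt{-1}} = - 8 \sqrt{-18 + 2 i}$)
$820 \left(f{\left(-36 \right)} + \sqrt{-488 - 713}\right) = 820 \left(- 8 \sqrt{-18 + 2 i} + \sqrt{-488 - 713}\right) = 820 \left(- 8 \sqrt{-18 + 2 i} + \sqrt{-1201}\right) = 820 \left(- 8 \sqrt{-18 + 2 i} + i \sqrt{1201}\right) = - 6560 \sqrt{-18 + 2 i} + 820 i \sqrt{1201}$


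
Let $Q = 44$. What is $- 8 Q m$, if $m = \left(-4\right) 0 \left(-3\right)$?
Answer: $0$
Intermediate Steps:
$m = 0$ ($m = 0 \left(-3\right) = 0$)
$- 8 Q m = \left(-8\right) 44 \cdot 0 = \left(-352\right) 0 = 0$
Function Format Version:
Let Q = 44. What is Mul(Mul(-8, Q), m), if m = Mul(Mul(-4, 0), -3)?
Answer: 0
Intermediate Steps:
m = 0 (m = Mul(0, -3) = 0)
Mul(Mul(-8, Q), m) = Mul(Mul(-8, 44), 0) = Mul(-352, 0) = 0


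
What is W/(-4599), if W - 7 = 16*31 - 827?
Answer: 36/511 ≈ 0.070450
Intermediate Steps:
W = -324 (W = 7 + (16*31 - 827) = 7 + (496 - 827) = 7 - 331 = -324)
W/(-4599) = -324/(-4599) = -324*(-1/4599) = 36/511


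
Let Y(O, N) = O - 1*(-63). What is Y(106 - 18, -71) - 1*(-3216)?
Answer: 3367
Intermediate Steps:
Y(O, N) = 63 + O (Y(O, N) = O + 63 = 63 + O)
Y(106 - 18, -71) - 1*(-3216) = (63 + (106 - 18)) - 1*(-3216) = (63 + 88) + 3216 = 151 + 3216 = 3367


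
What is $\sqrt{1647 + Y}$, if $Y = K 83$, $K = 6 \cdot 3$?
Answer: $3 \sqrt{349} \approx 56.045$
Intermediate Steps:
$K = 18$
$Y = 1494$ ($Y = 18 \cdot 83 = 1494$)
$\sqrt{1647 + Y} = \sqrt{1647 + 1494} = \sqrt{3141} = 3 \sqrt{349}$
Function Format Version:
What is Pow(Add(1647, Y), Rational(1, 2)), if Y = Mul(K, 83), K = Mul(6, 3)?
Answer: Mul(3, Pow(349, Rational(1, 2))) ≈ 56.045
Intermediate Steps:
K = 18
Y = 1494 (Y = Mul(18, 83) = 1494)
Pow(Add(1647, Y), Rational(1, 2)) = Pow(Add(1647, 1494), Rational(1, 2)) = Pow(3141, Rational(1, 2)) = Mul(3, Pow(349, Rational(1, 2)))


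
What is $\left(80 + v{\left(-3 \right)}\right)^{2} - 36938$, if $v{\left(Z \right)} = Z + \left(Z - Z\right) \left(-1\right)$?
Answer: $-31009$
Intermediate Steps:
$v{\left(Z \right)} = Z$ ($v{\left(Z \right)} = Z + 0 \left(-1\right) = Z + 0 = Z$)
$\left(80 + v{\left(-3 \right)}\right)^{2} - 36938 = \left(80 - 3\right)^{2} - 36938 = 77^{2} - 36938 = 5929 - 36938 = -31009$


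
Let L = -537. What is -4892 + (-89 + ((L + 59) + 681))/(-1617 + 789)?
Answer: -675115/138 ≈ -4892.1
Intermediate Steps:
-4892 + (-89 + ((L + 59) + 681))/(-1617 + 789) = -4892 + (-89 + ((-537 + 59) + 681))/(-1617 + 789) = -4892 + (-89 + (-478 + 681))/(-828) = -4892 + (-89 + 203)*(-1/828) = -4892 + 114*(-1/828) = -4892 - 19/138 = -675115/138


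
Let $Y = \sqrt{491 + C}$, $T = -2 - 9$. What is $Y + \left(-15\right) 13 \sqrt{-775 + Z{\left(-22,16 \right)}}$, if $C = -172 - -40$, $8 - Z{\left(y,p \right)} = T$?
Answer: $\sqrt{359} - 1170 i \sqrt{21} \approx 18.947 - 5361.6 i$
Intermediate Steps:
$T = -11$ ($T = -2 - 9 = -11$)
$Z{\left(y,p \right)} = 19$ ($Z{\left(y,p \right)} = 8 - -11 = 8 + 11 = 19$)
$C = -132$ ($C = -172 + 40 = -132$)
$Y = \sqrt{359}$ ($Y = \sqrt{491 - 132} = \sqrt{359} \approx 18.947$)
$Y + \left(-15\right) 13 \sqrt{-775 + Z{\left(-22,16 \right)}} = \sqrt{359} + \left(-15\right) 13 \sqrt{-775 + 19} = \sqrt{359} - 195 \sqrt{-756} = \sqrt{359} - 195 \cdot 6 i \sqrt{21} = \sqrt{359} - 1170 i \sqrt{21}$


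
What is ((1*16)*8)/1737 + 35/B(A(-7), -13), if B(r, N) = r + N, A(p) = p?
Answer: -11647/6948 ≈ -1.6763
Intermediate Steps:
B(r, N) = N + r
((1*16)*8)/1737 + 35/B(A(-7), -13) = ((1*16)*8)/1737 + 35/(-13 - 7) = (16*8)*(1/1737) + 35/(-20) = 128*(1/1737) + 35*(-1/20) = 128/1737 - 7/4 = -11647/6948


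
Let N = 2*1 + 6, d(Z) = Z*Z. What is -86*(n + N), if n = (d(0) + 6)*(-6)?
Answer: 2408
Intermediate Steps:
d(Z) = Z²
n = -36 (n = (0² + 6)*(-6) = (0 + 6)*(-6) = 6*(-6) = -36)
N = 8 (N = 2 + 6 = 8)
-86*(n + N) = -86*(-36 + 8) = -86*(-28) = 2408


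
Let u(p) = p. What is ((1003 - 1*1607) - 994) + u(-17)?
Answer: -1615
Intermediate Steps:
((1003 - 1*1607) - 994) + u(-17) = ((1003 - 1*1607) - 994) - 17 = ((1003 - 1607) - 994) - 17 = (-604 - 994) - 17 = -1598 - 17 = -1615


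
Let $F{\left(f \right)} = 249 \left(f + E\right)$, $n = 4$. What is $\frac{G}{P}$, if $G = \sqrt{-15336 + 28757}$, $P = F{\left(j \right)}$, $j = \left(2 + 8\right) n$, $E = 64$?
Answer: $\frac{\sqrt{13421}}{25896} \approx 0.0044736$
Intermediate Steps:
$j = 40$ ($j = \left(2 + 8\right) 4 = 10 \cdot 4 = 40$)
$F{\left(f \right)} = 15936 + 249 f$ ($F{\left(f \right)} = 249 \left(f + 64\right) = 249 \left(64 + f\right) = 15936 + 249 f$)
$P = 25896$ ($P = 15936 + 249 \cdot 40 = 15936 + 9960 = 25896$)
$G = \sqrt{13421} \approx 115.85$
$\frac{G}{P} = \frac{\sqrt{13421}}{25896}$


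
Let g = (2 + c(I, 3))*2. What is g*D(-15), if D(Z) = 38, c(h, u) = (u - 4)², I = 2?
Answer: 228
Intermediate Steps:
c(h, u) = (-4 + u)²
g = 6 (g = (2 + (-4 + 3)²)*2 = (2 + (-1)²)*2 = (2 + 1)*2 = 3*2 = 6)
g*D(-15) = 6*38 = 228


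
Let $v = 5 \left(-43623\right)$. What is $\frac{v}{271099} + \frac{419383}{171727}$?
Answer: $\frac{2060488576}{1258243729} \approx 1.6376$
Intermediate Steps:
$v = -218115$
$\frac{v}{271099} + \frac{419383}{171727} = - \frac{218115}{271099} + \frac{419383}{171727} = \left(-218115\right) \frac{1}{271099} + 419383 \cdot \frac{1}{171727} = - \frac{5895}{7327} + \frac{419383}{171727} = \frac{2060488576}{1258243729}$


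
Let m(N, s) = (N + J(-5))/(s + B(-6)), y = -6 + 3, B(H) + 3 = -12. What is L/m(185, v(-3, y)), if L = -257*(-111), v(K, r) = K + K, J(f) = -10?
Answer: -85581/25 ≈ -3423.2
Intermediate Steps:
B(H) = -15 (B(H) = -3 - 12 = -15)
y = -3
v(K, r) = 2*K
L = 28527
m(N, s) = (-10 + N)/(-15 + s) (m(N, s) = (N - 10)/(s - 15) = (-10 + N)/(-15 + s))
L/m(185, v(-3, y)) = 28527/(((-10 + 185)/(-15 + 2*(-3)))) = 28527/((175/(-15 - 6))) = 28527/((175/(-21))) = 28527/((-1/21*175)) = 28527/(-25/3) = 28527*(-3/25) = -85581/25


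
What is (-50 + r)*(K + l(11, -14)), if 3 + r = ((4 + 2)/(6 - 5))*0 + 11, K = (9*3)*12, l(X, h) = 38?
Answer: -15204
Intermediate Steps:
K = 324 (K = 27*12 = 324)
r = 8 (r = -3 + (((4 + 2)/(6 - 5))*0 + 11) = -3 + ((6/1)*0 + 11) = -3 + ((6*1)*0 + 11) = -3 + (6*0 + 11) = -3 + (0 + 11) = -3 + 11 = 8)
(-50 + r)*(K + l(11, -14)) = (-50 + 8)*(324 + 38) = -42*362 = -15204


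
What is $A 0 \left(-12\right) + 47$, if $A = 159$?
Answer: $47$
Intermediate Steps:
$A 0 \left(-12\right) + 47 = 159 \cdot 0 \left(-12\right) + 47 = 159 \cdot 0 + 47 = 0 + 47 = 47$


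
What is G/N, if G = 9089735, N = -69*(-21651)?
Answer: 9089735/1493919 ≈ 6.0845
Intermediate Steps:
N = 1493919
G/N = 9089735/1493919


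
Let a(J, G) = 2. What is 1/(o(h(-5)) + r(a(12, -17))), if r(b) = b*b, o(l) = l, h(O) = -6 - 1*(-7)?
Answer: ⅕ ≈ 0.20000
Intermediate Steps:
h(O) = 1 (h(O) = -6 + 7 = 1)
r(b) = b²
1/(o(h(-5)) + r(a(12, -17))) = 1/(1 + 2²) = 1/(1 + 4) = 1/5 = ⅕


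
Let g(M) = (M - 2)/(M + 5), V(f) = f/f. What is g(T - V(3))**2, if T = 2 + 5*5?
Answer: 576/961 ≈ 0.59938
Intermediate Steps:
V(f) = 1
T = 27 (T = 2 + 25 = 27)
g(M) = (-2 + M)/(5 + M)
g(T - V(3))**2 = ((-2 + (27 - 1*1))/(5 + (27 - 1*1)))**2 = ((-2 + (27 - 1))/(5 + (27 - 1)))**2 = ((-2 + 26)/(5 + 26))**2 = (24/31)**2 = 576/961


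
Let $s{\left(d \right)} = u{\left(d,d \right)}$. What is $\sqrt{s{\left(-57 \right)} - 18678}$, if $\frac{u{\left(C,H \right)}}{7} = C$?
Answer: $i \sqrt{19077} \approx 138.12 i$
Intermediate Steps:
$u{\left(C,H \right)} = 7 C$
$s{\left(d \right)} = 7 d$
$\sqrt{s{\left(-57 \right)} - 18678} = \sqrt{7 \left(-57\right) - 18678} = \sqrt{-399 - 18678} = \sqrt{-19077} = i \sqrt{19077}$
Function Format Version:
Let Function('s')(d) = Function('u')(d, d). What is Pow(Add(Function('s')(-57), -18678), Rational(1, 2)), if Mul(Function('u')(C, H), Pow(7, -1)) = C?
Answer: Mul(I, Pow(19077, Rational(1, 2))) ≈ Mul(138.12, I)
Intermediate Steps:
Function('u')(C, H) = Mul(7, C)
Function('s')(d) = Mul(7, d)
Pow(Add(Function('s')(-57), -18678), Rational(1, 2)) = Pow(Add(Mul(7, -57), -18678), Rational(1, 2)) = Pow(Add(-399, -18678), Rational(1, 2)) = Pow(-19077, Rational(1, 2)) = Mul(I, Pow(19077, Rational(1, 2)))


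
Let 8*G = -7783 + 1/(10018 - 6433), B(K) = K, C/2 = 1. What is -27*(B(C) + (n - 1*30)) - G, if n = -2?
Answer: 25566427/14340 ≈ 1782.9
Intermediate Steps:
C = 2 (C = 2*1 = 2)
G = -13951027/14340 (G = (-7783 + 1/(10018 - 6433))/8 = (-7783 + 1/3585)/8 = (⅛)*(-27902054/3585) = -13951027/14340 ≈ -972.88)
-27*(B(C) + (n - 1*30)) - G = -27*(2 + (-2 - 1*30)) - 1*(-13951027/14340) = -27*(2 + (-2 - 30)) + 13951027/14340 = -27*(2 - 32) + 13951027/14340 = -27*(-30) + 13951027/14340 = 810 + 13951027/14340 = 25566427/14340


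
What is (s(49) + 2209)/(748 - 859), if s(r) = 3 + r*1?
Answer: -2261/111 ≈ -20.369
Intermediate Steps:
s(r) = 3 + r
(s(49) + 2209)/(748 - 859) = ((3 + 49) + 2209)/(748 - 859) = (52 + 2209)/(-111) = 2261*(-1/111) = -2261/111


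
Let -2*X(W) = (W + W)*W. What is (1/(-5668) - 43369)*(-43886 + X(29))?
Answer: 10994589555411/5668 ≈ 1.9398e+9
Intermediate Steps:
X(W) = -W**2 (X(W) = -(W + W)*W/2 = -2*W*W/2 = -W**2)
(1/(-5668) - 43369)*(-43886 + X(29)) = (1/(-5668) - 43369)*(-43886 - 1*29**2) = (-1/5668 - 43369)*(-43886 - 1*841) = -245815493*(-43886 - 841)/5668 = -245815493/5668*(-44727) = 10994589555411/5668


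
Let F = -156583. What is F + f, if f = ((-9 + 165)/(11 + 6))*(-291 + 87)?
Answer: -158455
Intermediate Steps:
f = -1872 (f = (156/17)*(-204) = -1872)
F + f = -156583 - 1872 = -158455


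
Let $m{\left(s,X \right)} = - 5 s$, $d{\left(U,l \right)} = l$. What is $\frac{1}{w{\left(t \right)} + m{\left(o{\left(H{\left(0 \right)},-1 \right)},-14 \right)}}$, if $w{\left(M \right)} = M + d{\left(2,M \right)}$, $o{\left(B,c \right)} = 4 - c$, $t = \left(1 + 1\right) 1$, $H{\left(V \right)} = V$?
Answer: $- \frac{1}{21} \approx -0.047619$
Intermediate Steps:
$t = 2$ ($t = 2 \cdot 1 = 2$)
$w{\left(M \right)} = 2 M$ ($w{\left(M \right)} = M + M = 2 M$)
$\frac{1}{w{\left(t \right)} + m{\left(o{\left(H{\left(0 \right)},-1 \right)},-14 \right)}} = \frac{1}{2 \cdot 2 - 5 \left(4 - -1\right)} = \frac{1}{4 - 5 \left(4 + 1\right)} = \frac{1}{4 - 25} = \frac{1}{-21} = - \frac{1}{21}$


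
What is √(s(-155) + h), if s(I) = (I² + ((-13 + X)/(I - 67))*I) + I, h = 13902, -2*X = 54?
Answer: 2*√116261178/111 ≈ 194.28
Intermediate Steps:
X = -27 (X = -½*54 = -27)
s(I) = I + I² - 40*I/(-67 + I) (s(I) = (I² + ((-13 - 27)/(I - 67))*I) + I = (I² + (-40/(-67 + I))*I) + I = (I² - 40*I/(-67 + I)) + I = I + I² - 40*I/(-67 + I))
√(s(-155) + h) = √(-155*(-107 + (-155)² - 66*(-155))/(-67 - 155) + 13902) = √(-155*(-107 + 24025 + 10230)/(-222) + 13902) = √(-155*(-1/222)*34148 + 13902) = √(2646470/111 + 13902) = √(4189592/111) = 2*√116261178/111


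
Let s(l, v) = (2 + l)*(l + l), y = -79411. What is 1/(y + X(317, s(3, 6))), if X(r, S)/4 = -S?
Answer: -1/79531 ≈ -1.2574e-5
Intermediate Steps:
s(l, v) = 2*l*(2 + l) (s(l, v) = (2 + l)*(2*l) = 2*l*(2 + l))
X(r, S) = -4*S (X(r, S) = 4*(-S) = -4*S)
1/(y + X(317, s(3, 6))) = 1/(-79411 - 8*3*(2 + 3)) = 1/(-79411 - 8*3*5) = 1/(-79411 - 4*30) = 1/(-79411 - 120) = 1/(-79531) = -1/79531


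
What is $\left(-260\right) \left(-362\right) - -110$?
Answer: $94230$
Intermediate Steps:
$\left(-260\right) \left(-362\right) - -110 = 94120 + \left(\left(-101 + 59\right) + 152\right) = 94120 + \left(-42 + 152\right) = 94120 + 110 = 94230$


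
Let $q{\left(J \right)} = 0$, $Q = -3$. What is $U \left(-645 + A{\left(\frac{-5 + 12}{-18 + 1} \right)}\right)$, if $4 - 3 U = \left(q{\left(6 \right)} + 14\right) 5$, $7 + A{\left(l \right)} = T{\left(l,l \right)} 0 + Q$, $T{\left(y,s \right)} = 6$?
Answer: $14410$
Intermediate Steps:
$A{\left(l \right)} = -10$ ($A{\left(l \right)} = -7 + \left(6 \cdot 0 - 3\right) = -7 + \left(0 - 3\right) = -7 - 3 = -10$)
$U = -22$ ($U = \frac{4}{3} - \frac{\left(0 + 14\right) 5}{3} = \frac{4}{3} - \frac{14 \cdot 5}{3} = \frac{4}{3} - \frac{70}{3} = -22$)
$U \left(-645 + A{\left(\frac{-5 + 12}{-18 + 1} \right)}\right) = - 22 \left(-645 - 10\right) = \left(-22\right) \left(-655\right) = 14410$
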